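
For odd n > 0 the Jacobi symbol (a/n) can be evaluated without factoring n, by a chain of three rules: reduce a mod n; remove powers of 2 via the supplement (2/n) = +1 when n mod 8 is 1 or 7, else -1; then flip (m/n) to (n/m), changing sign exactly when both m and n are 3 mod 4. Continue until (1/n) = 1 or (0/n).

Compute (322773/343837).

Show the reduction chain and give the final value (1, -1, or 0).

reciprocity: (322773/343837) = +1·(343837/322773) since 322773 mod 4 = 1, 343837 mod 4 = 1; sign now +1
(343837/322773) = (21064/322773)   [reduce mod 322773]
21064 = 2^3·2633; (2/322773) = -1 since 322773 mod 8 = 5, so (21064/322773) = (-1)^3·(2633/322773); sign now -1
reciprocity: (2633/322773) = +1·(322773/2633) since 2633 mod 4 = 1, 322773 mod 4 = 1; sign now -1
(322773/2633) = (1547/2633)   [reduce mod 2633]
reciprocity: (1547/2633) = +1·(2633/1547) since 1547 mod 4 = 3, 2633 mod 4 = 1; sign now -1
(2633/1547) = (1086/1547)   [reduce mod 1547]
1086 = 2^1·543; (2/1547) = -1 since 1547 mod 8 = 3, so (1086/1547) = (-1)^1·(543/1547); sign now +1
reciprocity: (543/1547) = -1·(1547/543) since 543 mod 4 = 3, 1547 mod 4 = 3; sign now -1
(1547/543) = (461/543)   [reduce mod 543]
reciprocity: (461/543) = +1·(543/461) since 461 mod 4 = 1, 543 mod 4 = 3; sign now -1
(543/461) = (82/461)   [reduce mod 461]
82 = 2^1·41; (2/461) = -1 since 461 mod 8 = 5, so (82/461) = (-1)^1·(41/461); sign now +1
reciprocity: (41/461) = +1·(461/41) since 41 mod 4 = 1, 461 mod 4 = 1; sign now +1
(461/41) = (10/41)   [reduce mod 41]
10 = 2^1·5; (2/41) = +1 since 41 mod 8 = 1, so (10/41) = (+1)^1·(5/41); sign now +1
reciprocity: (5/41) = +1·(41/5) since 5 mod 4 = 1, 41 mod 4 = 1; sign now +1
(41/5) = (1/5)   [reduce mod 5]
(1/5) = 1; final value = sign = +1

1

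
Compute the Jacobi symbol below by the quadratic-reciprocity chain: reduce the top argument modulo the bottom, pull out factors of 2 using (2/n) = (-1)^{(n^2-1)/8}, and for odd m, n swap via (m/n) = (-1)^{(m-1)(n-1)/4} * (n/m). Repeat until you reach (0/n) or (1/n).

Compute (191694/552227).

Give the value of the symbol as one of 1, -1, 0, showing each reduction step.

1

191694 = 2^1·95847; (2/552227) = -1 since 552227 mod 8 = 3, so (191694/552227) = (-1)^1·(95847/552227); sign now -1
reciprocity: (95847/552227) = -1·(552227/95847) since 95847 mod 4 = 3, 552227 mod 4 = 3; sign now +1
(552227/95847) = (72992/95847)   [reduce mod 95847]
72992 = 2^5·2281; (2/95847) = +1 since 95847 mod 8 = 7, so (72992/95847) = (+1)^5·(2281/95847); sign now +1
reciprocity: (2281/95847) = +1·(95847/2281) since 2281 mod 4 = 1, 95847 mod 4 = 3; sign now +1
(95847/2281) = (45/2281)   [reduce mod 2281]
reciprocity: (45/2281) = +1·(2281/45) since 45 mod 4 = 1, 2281 mod 4 = 1; sign now +1
(2281/45) = (31/45)   [reduce mod 45]
reciprocity: (31/45) = +1·(45/31) since 31 mod 4 = 3, 45 mod 4 = 1; sign now +1
(45/31) = (14/31)   [reduce mod 31]
14 = 2^1·7; (2/31) = +1 since 31 mod 8 = 7, so (14/31) = (+1)^1·(7/31); sign now +1
reciprocity: (7/31) = -1·(31/7) since 7 mod 4 = 3, 31 mod 4 = 3; sign now -1
(31/7) = (3/7)   [reduce mod 7]
reciprocity: (3/7) = -1·(7/3) since 3 mod 4 = 3, 7 mod 4 = 3; sign now +1
(7/3) = (1/3)   [reduce mod 3]
(1/3) = 1; final value = sign = +1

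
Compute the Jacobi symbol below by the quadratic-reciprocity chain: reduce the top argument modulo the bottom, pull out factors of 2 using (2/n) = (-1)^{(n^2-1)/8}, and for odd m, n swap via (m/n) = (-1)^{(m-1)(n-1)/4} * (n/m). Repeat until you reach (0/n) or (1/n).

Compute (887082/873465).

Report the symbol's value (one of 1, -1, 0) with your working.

0

(887082/873465) = (13617/873465)   [reduce mod 873465]
reciprocity: (13617/873465) = +1·(873465/13617) since 13617 mod 4 = 1, 873465 mod 4 = 1; sign now +1
(873465/13617) = (1977/13617)   [reduce mod 13617]
reciprocity: (1977/13617) = +1·(13617/1977) since 1977 mod 4 = 1, 13617 mod 4 = 1; sign now +1
(13617/1977) = (1755/1977)   [reduce mod 1977]
reciprocity: (1755/1977) = +1·(1977/1755) since 1755 mod 4 = 3, 1977 mod 4 = 1; sign now +1
(1977/1755) = (222/1755)   [reduce mod 1755]
222 = 2^1·111; (2/1755) = -1 since 1755 mod 8 = 3, so (222/1755) = (-1)^1·(111/1755); sign now -1
reciprocity: (111/1755) = -1·(1755/111) since 111 mod 4 = 3, 1755 mod 4 = 3; sign now +1
(1755/111) = (90/111)   [reduce mod 111]
90 = 2^1·45; (2/111) = +1 since 111 mod 8 = 7, so (90/111) = (+1)^1·(45/111); sign now +1
reciprocity: (45/111) = +1·(111/45) since 45 mod 4 = 1, 111 mod 4 = 3; sign now +1
(111/45) = (21/45)   [reduce mod 45]
reciprocity: (21/45) = +1·(45/21) since 21 mod 4 = 1, 45 mod 4 = 1; sign now +1
(45/21) = (3/21)   [reduce mod 21]
reciprocity: (3/21) = +1·(21/3) since 3 mod 4 = 3, 21 mod 4 = 1; sign now +1
(21/3) = (0/3)   [reduce mod 3]
(0/3) = 0   [gcd(a, n) > 1]; final value = 0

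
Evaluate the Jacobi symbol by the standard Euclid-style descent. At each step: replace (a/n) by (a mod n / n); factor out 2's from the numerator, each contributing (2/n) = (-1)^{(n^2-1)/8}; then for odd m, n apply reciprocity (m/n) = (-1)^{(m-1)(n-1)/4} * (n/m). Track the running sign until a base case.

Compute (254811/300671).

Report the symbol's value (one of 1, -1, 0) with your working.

reciprocity: (254811/300671) = -1·(300671/254811) since 254811 mod 4 = 3, 300671 mod 4 = 3; sign now -1
(300671/254811) = (45860/254811)   [reduce mod 254811]
45860 = 2^2·11465; (2/254811) = -1 since 254811 mod 8 = 3, so (45860/254811) = (-1)^2·(11465/254811); sign now -1
reciprocity: (11465/254811) = +1·(254811/11465) since 11465 mod 4 = 1, 254811 mod 4 = 3; sign now -1
(254811/11465) = (2581/11465)   [reduce mod 11465]
reciprocity: (2581/11465) = +1·(11465/2581) since 2581 mod 4 = 1, 11465 mod 4 = 1; sign now -1
(11465/2581) = (1141/2581)   [reduce mod 2581]
reciprocity: (1141/2581) = +1·(2581/1141) since 1141 mod 4 = 1, 2581 mod 4 = 1; sign now -1
(2581/1141) = (299/1141)   [reduce mod 1141]
reciprocity: (299/1141) = +1·(1141/299) since 299 mod 4 = 3, 1141 mod 4 = 1; sign now -1
(1141/299) = (244/299)   [reduce mod 299]
244 = 2^2·61; (2/299) = -1 since 299 mod 8 = 3, so (244/299) = (-1)^2·(61/299); sign now -1
reciprocity: (61/299) = +1·(299/61) since 61 mod 4 = 1, 299 mod 4 = 3; sign now -1
(299/61) = (55/61)   [reduce mod 61]
reciprocity: (55/61) = +1·(61/55) since 55 mod 4 = 3, 61 mod 4 = 1; sign now -1
(61/55) = (6/55)   [reduce mod 55]
6 = 2^1·3; (2/55) = +1 since 55 mod 8 = 7, so (6/55) = (+1)^1·(3/55); sign now -1
reciprocity: (3/55) = -1·(55/3) since 3 mod 4 = 3, 55 mod 4 = 3; sign now +1
(55/3) = (1/3)   [reduce mod 3]
(1/3) = 1; final value = sign = +1

1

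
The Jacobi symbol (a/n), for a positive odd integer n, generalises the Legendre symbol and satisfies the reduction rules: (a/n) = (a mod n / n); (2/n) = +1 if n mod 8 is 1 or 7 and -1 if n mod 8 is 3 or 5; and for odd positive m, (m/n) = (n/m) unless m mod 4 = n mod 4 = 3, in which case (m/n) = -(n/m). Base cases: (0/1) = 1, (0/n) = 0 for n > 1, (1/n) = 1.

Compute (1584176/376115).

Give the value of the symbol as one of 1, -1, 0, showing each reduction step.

1

(1584176/376115) = (79716/376115)   [reduce mod 376115]
79716 = 2^2·19929; (2/376115) = -1 since 376115 mod 8 = 3, so (79716/376115) = (-1)^2·(19929/376115); sign now +1
reciprocity: (19929/376115) = +1·(376115/19929) since 19929 mod 4 = 1, 376115 mod 4 = 3; sign now +1
(376115/19929) = (17393/19929)   [reduce mod 19929]
reciprocity: (17393/19929) = +1·(19929/17393) since 17393 mod 4 = 1, 19929 mod 4 = 1; sign now +1
(19929/17393) = (2536/17393)   [reduce mod 17393]
2536 = 2^3·317; (2/17393) = +1 since 17393 mod 8 = 1, so (2536/17393) = (+1)^3·(317/17393); sign now +1
reciprocity: (317/17393) = +1·(17393/317) since 317 mod 4 = 1, 17393 mod 4 = 1; sign now +1
(17393/317) = (275/317)   [reduce mod 317]
reciprocity: (275/317) = +1·(317/275) since 275 mod 4 = 3, 317 mod 4 = 1; sign now +1
(317/275) = (42/275)   [reduce mod 275]
42 = 2^1·21; (2/275) = -1 since 275 mod 8 = 3, so (42/275) = (-1)^1·(21/275); sign now -1
reciprocity: (21/275) = +1·(275/21) since 21 mod 4 = 1, 275 mod 4 = 3; sign now -1
(275/21) = (2/21)   [reduce mod 21]
2 = 2^1·1; (2/21) = -1 since 21 mod 8 = 5, so (2/21) = (-1)^1·(1/21); sign now +1
(1/21) = 1; final value = sign = +1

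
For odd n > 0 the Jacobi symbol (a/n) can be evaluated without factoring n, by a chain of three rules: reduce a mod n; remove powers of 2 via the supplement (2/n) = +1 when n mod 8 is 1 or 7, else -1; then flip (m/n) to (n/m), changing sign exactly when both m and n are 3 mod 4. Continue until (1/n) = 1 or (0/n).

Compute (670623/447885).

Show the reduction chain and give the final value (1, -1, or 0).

0

(670623/447885) = (222738/447885)   [reduce mod 447885]
222738 = 2^1·111369; (2/447885) = -1 since 447885 mod 8 = 5, so (222738/447885) = (-1)^1·(111369/447885); sign now -1
reciprocity: (111369/447885) = +1·(447885/111369) since 111369 mod 4 = 1, 447885 mod 4 = 1; sign now -1
(447885/111369) = (2409/111369)   [reduce mod 111369]
reciprocity: (2409/111369) = +1·(111369/2409) since 2409 mod 4 = 1, 111369 mod 4 = 1; sign now -1
(111369/2409) = (555/2409)   [reduce mod 2409]
reciprocity: (555/2409) = +1·(2409/555) since 555 mod 4 = 3, 2409 mod 4 = 1; sign now -1
(2409/555) = (189/555)   [reduce mod 555]
reciprocity: (189/555) = +1·(555/189) since 189 mod 4 = 1, 555 mod 4 = 3; sign now -1
(555/189) = (177/189)   [reduce mod 189]
reciprocity: (177/189) = +1·(189/177) since 177 mod 4 = 1, 189 mod 4 = 1; sign now -1
(189/177) = (12/177)   [reduce mod 177]
12 = 2^2·3; (2/177) = +1 since 177 mod 8 = 1, so (12/177) = (+1)^2·(3/177); sign now -1
reciprocity: (3/177) = +1·(177/3) since 3 mod 4 = 3, 177 mod 4 = 1; sign now -1
(177/3) = (0/3)   [reduce mod 3]
(0/3) = 0   [gcd(a, n) > 1]; final value = 0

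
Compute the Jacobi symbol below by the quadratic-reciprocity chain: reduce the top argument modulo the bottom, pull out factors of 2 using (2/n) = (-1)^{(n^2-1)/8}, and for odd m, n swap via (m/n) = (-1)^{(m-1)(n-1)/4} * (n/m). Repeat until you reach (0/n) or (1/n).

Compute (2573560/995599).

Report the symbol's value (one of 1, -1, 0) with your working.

(2573560/995599) = (582362/995599)   [reduce mod 995599]
582362 = 2^1·291181; (2/995599) = +1 since 995599 mod 8 = 7, so (582362/995599) = (+1)^1·(291181/995599); sign now +1
reciprocity: (291181/995599) = +1·(995599/291181) since 291181 mod 4 = 1, 995599 mod 4 = 3; sign now +1
(995599/291181) = (122056/291181)   [reduce mod 291181]
122056 = 2^3·15257; (2/291181) = -1 since 291181 mod 8 = 5, so (122056/291181) = (-1)^3·(15257/291181); sign now -1
reciprocity: (15257/291181) = +1·(291181/15257) since 15257 mod 4 = 1, 291181 mod 4 = 1; sign now -1
(291181/15257) = (1298/15257)   [reduce mod 15257]
1298 = 2^1·649; (2/15257) = +1 since 15257 mod 8 = 1, so (1298/15257) = (+1)^1·(649/15257); sign now -1
reciprocity: (649/15257) = +1·(15257/649) since 649 mod 4 = 1, 15257 mod 4 = 1; sign now -1
(15257/649) = (330/649)   [reduce mod 649]
330 = 2^1·165; (2/649) = +1 since 649 mod 8 = 1, so (330/649) = (+1)^1·(165/649); sign now -1
reciprocity: (165/649) = +1·(649/165) since 165 mod 4 = 1, 649 mod 4 = 1; sign now -1
(649/165) = (154/165)   [reduce mod 165]
154 = 2^1·77; (2/165) = -1 since 165 mod 8 = 5, so (154/165) = (-1)^1·(77/165); sign now +1
reciprocity: (77/165) = +1·(165/77) since 77 mod 4 = 1, 165 mod 4 = 1; sign now +1
(165/77) = (11/77)   [reduce mod 77]
reciprocity: (11/77) = +1·(77/11) since 11 mod 4 = 3, 77 mod 4 = 1; sign now +1
(77/11) = (0/11)   [reduce mod 11]
(0/11) = 0   [gcd(a, n) > 1]; final value = 0

0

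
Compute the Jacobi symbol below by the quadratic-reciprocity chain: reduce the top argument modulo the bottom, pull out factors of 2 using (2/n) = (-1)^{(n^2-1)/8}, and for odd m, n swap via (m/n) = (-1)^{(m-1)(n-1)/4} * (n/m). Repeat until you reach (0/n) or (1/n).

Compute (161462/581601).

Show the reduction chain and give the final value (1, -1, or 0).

1

factor out 2^1: 161462 = 2^1·80731; with 581601 mod 8 = 1, (2/581601) = +1; sign now +1; continue with (80731/581601)
flip (80731/581601) -> (581601/80731): both odd, 80731 mod 4 = 3, 581601 mod 4 = 1, so the flip contributes +1; sign now +1
(581601/80731): 581601 mod 80731 = 16484, so (581601/80731) = (16484/80731)
factor out 2^2: 16484 = 2^2·4121; with 80731 mod 8 = 3, (2/80731) = -1; sign now +1; continue with (4121/80731)
flip (4121/80731) -> (80731/4121): both odd, 4121 mod 4 = 1, 80731 mod 4 = 3, so the flip contributes +1; sign now +1
(80731/4121): 80731 mod 4121 = 2432, so (80731/4121) = (2432/4121)
factor out 2^7: 2432 = 2^7·19; with 4121 mod 8 = 1, (2/4121) = +1; sign now +1; continue with (19/4121)
flip (19/4121) -> (4121/19): both odd, 19 mod 4 = 3, 4121 mod 4 = 1, so the flip contributes +1; sign now +1
(4121/19): 4121 mod 19 = 17, so (4121/19) = (17/19)
flip (17/19) -> (19/17): both odd, 17 mod 4 = 1, 19 mod 4 = 3, so the flip contributes +1; sign now +1
(19/17): 19 mod 17 = 2, so (19/17) = (2/17)
factor out 2^1: 2 = 2^1·1; with 17 mod 8 = 1, (2/17) = +1; sign now +1; continue with (1/17)
reached (1/17) = 1, so the symbol is +1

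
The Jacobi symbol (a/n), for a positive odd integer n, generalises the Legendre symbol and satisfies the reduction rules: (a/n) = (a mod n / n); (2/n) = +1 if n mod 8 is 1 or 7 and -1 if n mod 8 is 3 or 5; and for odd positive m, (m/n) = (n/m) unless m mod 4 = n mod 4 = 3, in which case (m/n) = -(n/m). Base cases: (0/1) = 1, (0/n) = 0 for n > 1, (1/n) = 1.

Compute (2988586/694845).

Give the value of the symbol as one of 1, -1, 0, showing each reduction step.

(2988586/694845): 2988586 mod 694845 = 209206, so (2988586/694845) = (209206/694845)
factor out 2^1: 209206 = 2^1·104603; with 694845 mod 8 = 5, (2/694845) = -1; sign now -1; continue with (104603/694845)
flip (104603/694845) -> (694845/104603): both odd, 104603 mod 4 = 3, 694845 mod 4 = 1, so the flip contributes +1; sign now -1
(694845/104603): 694845 mod 104603 = 67227, so (694845/104603) = (67227/104603)
flip (67227/104603) -> (104603/67227): both odd, 67227 mod 4 = 3, 104603 mod 4 = 3, so the flip contributes -1; sign now +1
(104603/67227): 104603 mod 67227 = 37376, so (104603/67227) = (37376/67227)
factor out 2^9: 37376 = 2^9·73; with 67227 mod 8 = 3, (2/67227) = -1; sign now -1; continue with (73/67227)
flip (73/67227) -> (67227/73): both odd, 73 mod 4 = 1, 67227 mod 4 = 3, so the flip contributes +1; sign now -1
(67227/73): 67227 mod 73 = 67, so (67227/73) = (67/73)
flip (67/73) -> (73/67): both odd, 67 mod 4 = 3, 73 mod 4 = 1, so the flip contributes +1; sign now -1
(73/67): 73 mod 67 = 6, so (73/67) = (6/67)
factor out 2^1: 6 = 2^1·3; with 67 mod 8 = 3, (2/67) = -1; sign now +1; continue with (3/67)
flip (3/67) -> (67/3): both odd, 3 mod 4 = 3, 67 mod 4 = 3, so the flip contributes -1; sign now -1
(67/3): 67 mod 3 = 1, so (67/3) = (1/3)
reached (1/3) = 1, so the symbol is -1

-1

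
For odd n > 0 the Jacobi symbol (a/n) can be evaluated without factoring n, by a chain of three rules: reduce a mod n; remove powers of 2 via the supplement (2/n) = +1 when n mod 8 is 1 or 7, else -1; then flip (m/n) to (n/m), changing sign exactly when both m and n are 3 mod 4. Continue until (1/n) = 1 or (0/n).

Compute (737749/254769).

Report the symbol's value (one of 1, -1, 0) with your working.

-1

(737749/254769) = (228211/254769)   [reduce mod 254769]
reciprocity: (228211/254769) = +1·(254769/228211) since 228211 mod 4 = 3, 254769 mod 4 = 1; sign now +1
(254769/228211) = (26558/228211)   [reduce mod 228211]
26558 = 2^1·13279; (2/228211) = -1 since 228211 mod 8 = 3, so (26558/228211) = (-1)^1·(13279/228211); sign now -1
reciprocity: (13279/228211) = -1·(228211/13279) since 13279 mod 4 = 3, 228211 mod 4 = 3; sign now +1
(228211/13279) = (2468/13279)   [reduce mod 13279]
2468 = 2^2·617; (2/13279) = +1 since 13279 mod 8 = 7, so (2468/13279) = (+1)^2·(617/13279); sign now +1
reciprocity: (617/13279) = +1·(13279/617) since 617 mod 4 = 1, 13279 mod 4 = 3; sign now +1
(13279/617) = (322/617)   [reduce mod 617]
322 = 2^1·161; (2/617) = +1 since 617 mod 8 = 1, so (322/617) = (+1)^1·(161/617); sign now +1
reciprocity: (161/617) = +1·(617/161) since 161 mod 4 = 1, 617 mod 4 = 1; sign now +1
(617/161) = (134/161)   [reduce mod 161]
134 = 2^1·67; (2/161) = +1 since 161 mod 8 = 1, so (134/161) = (+1)^1·(67/161); sign now +1
reciprocity: (67/161) = +1·(161/67) since 67 mod 4 = 3, 161 mod 4 = 1; sign now +1
(161/67) = (27/67)   [reduce mod 67]
reciprocity: (27/67) = -1·(67/27) since 27 mod 4 = 3, 67 mod 4 = 3; sign now -1
(67/27) = (13/27)   [reduce mod 27]
reciprocity: (13/27) = +1·(27/13) since 13 mod 4 = 1, 27 mod 4 = 3; sign now -1
(27/13) = (1/13)   [reduce mod 13]
(1/13) = 1; final value = sign = -1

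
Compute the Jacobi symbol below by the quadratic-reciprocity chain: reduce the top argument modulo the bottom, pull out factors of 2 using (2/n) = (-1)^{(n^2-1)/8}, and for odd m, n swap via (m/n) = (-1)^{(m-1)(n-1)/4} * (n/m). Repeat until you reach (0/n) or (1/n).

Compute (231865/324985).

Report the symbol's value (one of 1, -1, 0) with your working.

0

reciprocity: (231865/324985) = +1·(324985/231865) since 231865 mod 4 = 1, 324985 mod 4 = 1; sign now +1
(324985/231865) = (93120/231865)   [reduce mod 231865]
93120 = 2^6·1455; (2/231865) = +1 since 231865 mod 8 = 1, so (93120/231865) = (+1)^6·(1455/231865); sign now +1
reciprocity: (1455/231865) = +1·(231865/1455) since 1455 mod 4 = 3, 231865 mod 4 = 1; sign now +1
(231865/1455) = (520/1455)   [reduce mod 1455]
520 = 2^3·65; (2/1455) = +1 since 1455 mod 8 = 7, so (520/1455) = (+1)^3·(65/1455); sign now +1
reciprocity: (65/1455) = +1·(1455/65) since 65 mod 4 = 1, 1455 mod 4 = 3; sign now +1
(1455/65) = (25/65)   [reduce mod 65]
reciprocity: (25/65) = +1·(65/25) since 25 mod 4 = 1, 65 mod 4 = 1; sign now +1
(65/25) = (15/25)   [reduce mod 25]
reciprocity: (15/25) = +1·(25/15) since 15 mod 4 = 3, 25 mod 4 = 1; sign now +1
(25/15) = (10/15)   [reduce mod 15]
10 = 2^1·5; (2/15) = +1 since 15 mod 8 = 7, so (10/15) = (+1)^1·(5/15); sign now +1
reciprocity: (5/15) = +1·(15/5) since 5 mod 4 = 1, 15 mod 4 = 3; sign now +1
(15/5) = (0/5)   [reduce mod 5]
(0/5) = 0   [gcd(a, n) > 1]; final value = 0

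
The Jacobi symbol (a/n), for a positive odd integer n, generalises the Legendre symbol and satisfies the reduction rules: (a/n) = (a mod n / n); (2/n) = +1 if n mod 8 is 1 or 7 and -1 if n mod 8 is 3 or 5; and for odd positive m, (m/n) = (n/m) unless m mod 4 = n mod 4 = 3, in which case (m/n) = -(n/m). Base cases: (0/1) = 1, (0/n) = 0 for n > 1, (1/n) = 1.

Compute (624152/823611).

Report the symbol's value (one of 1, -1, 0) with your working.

-1

factor out 2^3: 624152 = 2^3·78019; with 823611 mod 8 = 3, (2/823611) = -1; sign now -1; continue with (78019/823611)
flip (78019/823611) -> (823611/78019): both odd, 78019 mod 4 = 3, 823611 mod 4 = 3, so the flip contributes -1; sign now +1
(823611/78019): 823611 mod 78019 = 43421, so (823611/78019) = (43421/78019)
flip (43421/78019) -> (78019/43421): both odd, 43421 mod 4 = 1, 78019 mod 4 = 3, so the flip contributes +1; sign now +1
(78019/43421): 78019 mod 43421 = 34598, so (78019/43421) = (34598/43421)
factor out 2^1: 34598 = 2^1·17299; with 43421 mod 8 = 5, (2/43421) = -1; sign now -1; continue with (17299/43421)
flip (17299/43421) -> (43421/17299): both odd, 17299 mod 4 = 3, 43421 mod 4 = 1, so the flip contributes +1; sign now -1
(43421/17299): 43421 mod 17299 = 8823, so (43421/17299) = (8823/17299)
flip (8823/17299) -> (17299/8823): both odd, 8823 mod 4 = 3, 17299 mod 4 = 3, so the flip contributes -1; sign now +1
(17299/8823): 17299 mod 8823 = 8476, so (17299/8823) = (8476/8823)
factor out 2^2: 8476 = 2^2·2119; with 8823 mod 8 = 7, (2/8823) = +1; sign now +1; continue with (2119/8823)
flip (2119/8823) -> (8823/2119): both odd, 2119 mod 4 = 3, 8823 mod 4 = 3, so the flip contributes -1; sign now -1
(8823/2119): 8823 mod 2119 = 347, so (8823/2119) = (347/2119)
flip (347/2119) -> (2119/347): both odd, 347 mod 4 = 3, 2119 mod 4 = 3, so the flip contributes -1; sign now +1
(2119/347): 2119 mod 347 = 37, so (2119/347) = (37/347)
flip (37/347) -> (347/37): both odd, 37 mod 4 = 1, 347 mod 4 = 3, so the flip contributes +1; sign now +1
(347/37): 347 mod 37 = 14, so (347/37) = (14/37)
factor out 2^1: 14 = 2^1·7; with 37 mod 8 = 5, (2/37) = -1; sign now -1; continue with (7/37)
flip (7/37) -> (37/7): both odd, 7 mod 4 = 3, 37 mod 4 = 1, so the flip contributes +1; sign now -1
(37/7): 37 mod 7 = 2, so (37/7) = (2/7)
factor out 2^1: 2 = 2^1·1; with 7 mod 8 = 7, (2/7) = +1; sign now -1; continue with (1/7)
reached (1/7) = 1, so the symbol is -1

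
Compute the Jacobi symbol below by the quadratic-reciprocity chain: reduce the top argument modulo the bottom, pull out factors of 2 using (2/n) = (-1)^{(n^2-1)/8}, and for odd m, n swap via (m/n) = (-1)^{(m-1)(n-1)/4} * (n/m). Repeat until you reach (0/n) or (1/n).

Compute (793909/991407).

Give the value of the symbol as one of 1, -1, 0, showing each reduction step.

-1

flip (793909/991407) -> (991407/793909): both odd, 793909 mod 4 = 1, 991407 mod 4 = 3, so the flip contributes +1; sign now +1
(991407/793909): 991407 mod 793909 = 197498, so (991407/793909) = (197498/793909)
factor out 2^1: 197498 = 2^1·98749; with 793909 mod 8 = 5, (2/793909) = -1; sign now -1; continue with (98749/793909)
flip (98749/793909) -> (793909/98749): both odd, 98749 mod 4 = 1, 793909 mod 4 = 1, so the flip contributes +1; sign now -1
(793909/98749): 793909 mod 98749 = 3917, so (793909/98749) = (3917/98749)
flip (3917/98749) -> (98749/3917): both odd, 3917 mod 4 = 1, 98749 mod 4 = 1, so the flip contributes +1; sign now -1
(98749/3917): 98749 mod 3917 = 824, so (98749/3917) = (824/3917)
factor out 2^3: 824 = 2^3·103; with 3917 mod 8 = 5, (2/3917) = -1; sign now +1; continue with (103/3917)
flip (103/3917) -> (3917/103): both odd, 103 mod 4 = 3, 3917 mod 4 = 1, so the flip contributes +1; sign now +1
(3917/103): 3917 mod 103 = 3, so (3917/103) = (3/103)
flip (3/103) -> (103/3): both odd, 3 mod 4 = 3, 103 mod 4 = 3, so the flip contributes -1; sign now -1
(103/3): 103 mod 3 = 1, so (103/3) = (1/3)
reached (1/3) = 1, so the symbol is -1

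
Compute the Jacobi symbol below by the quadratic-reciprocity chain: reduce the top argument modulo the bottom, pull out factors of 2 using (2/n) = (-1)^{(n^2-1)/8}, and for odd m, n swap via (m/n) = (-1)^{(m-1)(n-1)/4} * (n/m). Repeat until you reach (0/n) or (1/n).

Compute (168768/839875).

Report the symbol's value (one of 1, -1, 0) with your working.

1

factor out 2^6: 168768 = 2^6·2637; with 839875 mod 8 = 3, (2/839875) = -1; sign now +1; continue with (2637/839875)
flip (2637/839875) -> (839875/2637): both odd, 2637 mod 4 = 1, 839875 mod 4 = 3, so the flip contributes +1; sign now +1
(839875/2637): 839875 mod 2637 = 1309, so (839875/2637) = (1309/2637)
flip (1309/2637) -> (2637/1309): both odd, 1309 mod 4 = 1, 2637 mod 4 = 1, so the flip contributes +1; sign now +1
(2637/1309): 2637 mod 1309 = 19, so (2637/1309) = (19/1309)
flip (19/1309) -> (1309/19): both odd, 19 mod 4 = 3, 1309 mod 4 = 1, so the flip contributes +1; sign now +1
(1309/19): 1309 mod 19 = 17, so (1309/19) = (17/19)
flip (17/19) -> (19/17): both odd, 17 mod 4 = 1, 19 mod 4 = 3, so the flip contributes +1; sign now +1
(19/17): 19 mod 17 = 2, so (19/17) = (2/17)
factor out 2^1: 2 = 2^1·1; with 17 mod 8 = 1, (2/17) = +1; sign now +1; continue with (1/17)
reached (1/17) = 1, so the symbol is +1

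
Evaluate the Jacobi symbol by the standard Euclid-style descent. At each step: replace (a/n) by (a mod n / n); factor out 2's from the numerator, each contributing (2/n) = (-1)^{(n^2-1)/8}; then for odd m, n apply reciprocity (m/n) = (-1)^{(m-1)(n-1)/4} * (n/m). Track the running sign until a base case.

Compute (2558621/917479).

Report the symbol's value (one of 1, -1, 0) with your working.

-1

(2558621/917479) = (723663/917479)   [reduce mod 917479]
reciprocity: (723663/917479) = -1·(917479/723663) since 723663 mod 4 = 3, 917479 mod 4 = 3; sign now -1
(917479/723663) = (193816/723663)   [reduce mod 723663]
193816 = 2^3·24227; (2/723663) = +1 since 723663 mod 8 = 7, so (193816/723663) = (+1)^3·(24227/723663); sign now -1
reciprocity: (24227/723663) = -1·(723663/24227) since 24227 mod 4 = 3, 723663 mod 4 = 3; sign now +1
(723663/24227) = (21080/24227)   [reduce mod 24227]
21080 = 2^3·2635; (2/24227) = -1 since 24227 mod 8 = 3, so (21080/24227) = (-1)^3·(2635/24227); sign now -1
reciprocity: (2635/24227) = -1·(24227/2635) since 2635 mod 4 = 3, 24227 mod 4 = 3; sign now +1
(24227/2635) = (512/2635)   [reduce mod 2635]
512 = 2^9·1; (2/2635) = -1 since 2635 mod 8 = 3, so (512/2635) = (-1)^9·(1/2635); sign now -1
(1/2635) = 1; final value = sign = -1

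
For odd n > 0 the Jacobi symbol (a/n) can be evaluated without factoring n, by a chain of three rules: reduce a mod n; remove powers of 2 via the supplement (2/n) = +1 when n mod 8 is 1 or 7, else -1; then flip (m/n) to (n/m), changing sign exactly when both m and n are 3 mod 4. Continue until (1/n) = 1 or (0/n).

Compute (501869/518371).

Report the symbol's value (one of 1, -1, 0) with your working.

-1

flip (501869/518371) -> (518371/501869): both odd, 501869 mod 4 = 1, 518371 mod 4 = 3, so the flip contributes +1; sign now +1
(518371/501869): 518371 mod 501869 = 16502, so (518371/501869) = (16502/501869)
factor out 2^1: 16502 = 2^1·8251; with 501869 mod 8 = 5, (2/501869) = -1; sign now -1; continue with (8251/501869)
flip (8251/501869) -> (501869/8251): both odd, 8251 mod 4 = 3, 501869 mod 4 = 1, so the flip contributes +1; sign now -1
(501869/8251): 501869 mod 8251 = 6809, so (501869/8251) = (6809/8251)
flip (6809/8251) -> (8251/6809): both odd, 6809 mod 4 = 1, 8251 mod 4 = 3, so the flip contributes +1; sign now -1
(8251/6809): 8251 mod 6809 = 1442, so (8251/6809) = (1442/6809)
factor out 2^1: 1442 = 2^1·721; with 6809 mod 8 = 1, (2/6809) = +1; sign now -1; continue with (721/6809)
flip (721/6809) -> (6809/721): both odd, 721 mod 4 = 1, 6809 mod 4 = 1, so the flip contributes +1; sign now -1
(6809/721): 6809 mod 721 = 320, so (6809/721) = (320/721)
factor out 2^6: 320 = 2^6·5; with 721 mod 8 = 1, (2/721) = +1; sign now -1; continue with (5/721)
flip (5/721) -> (721/5): both odd, 5 mod 4 = 1, 721 mod 4 = 1, so the flip contributes +1; sign now -1
(721/5): 721 mod 5 = 1, so (721/5) = (1/5)
reached (1/5) = 1, so the symbol is -1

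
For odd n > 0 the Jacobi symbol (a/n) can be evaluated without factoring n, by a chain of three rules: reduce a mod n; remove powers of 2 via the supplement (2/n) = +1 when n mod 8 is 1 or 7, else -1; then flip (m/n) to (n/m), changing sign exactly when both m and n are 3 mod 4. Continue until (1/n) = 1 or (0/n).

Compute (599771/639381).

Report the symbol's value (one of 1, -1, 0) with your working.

flip (599771/639381) -> (639381/599771): both odd, 599771 mod 4 = 3, 639381 mod 4 = 1, so the flip contributes +1; sign now +1
(639381/599771): 639381 mod 599771 = 39610, so (639381/599771) = (39610/599771)
factor out 2^1: 39610 = 2^1·19805; with 599771 mod 8 = 3, (2/599771) = -1; sign now -1; continue with (19805/599771)
flip (19805/599771) -> (599771/19805): both odd, 19805 mod 4 = 1, 599771 mod 4 = 3, so the flip contributes +1; sign now -1
(599771/19805): 599771 mod 19805 = 5621, so (599771/19805) = (5621/19805)
flip (5621/19805) -> (19805/5621): both odd, 5621 mod 4 = 1, 19805 mod 4 = 1, so the flip contributes +1; sign now -1
(19805/5621): 19805 mod 5621 = 2942, so (19805/5621) = (2942/5621)
factor out 2^1: 2942 = 2^1·1471; with 5621 mod 8 = 5, (2/5621) = -1; sign now +1; continue with (1471/5621)
flip (1471/5621) -> (5621/1471): both odd, 1471 mod 4 = 3, 5621 mod 4 = 1, so the flip contributes +1; sign now +1
(5621/1471): 5621 mod 1471 = 1208, so (5621/1471) = (1208/1471)
factor out 2^3: 1208 = 2^3·151; with 1471 mod 8 = 7, (2/1471) = +1; sign now +1; continue with (151/1471)
flip (151/1471) -> (1471/151): both odd, 151 mod 4 = 3, 1471 mod 4 = 3, so the flip contributes -1; sign now -1
(1471/151): 1471 mod 151 = 112, so (1471/151) = (112/151)
factor out 2^4: 112 = 2^4·7; with 151 mod 8 = 7, (2/151) = +1; sign now -1; continue with (7/151)
flip (7/151) -> (151/7): both odd, 7 mod 4 = 3, 151 mod 4 = 3, so the flip contributes -1; sign now +1
(151/7): 151 mod 7 = 4, so (151/7) = (4/7)
factor out 2^2: 4 = 2^2·1; with 7 mod 8 = 7, (2/7) = +1; sign now +1; continue with (1/7)
reached (1/7) = 1, so the symbol is +1

1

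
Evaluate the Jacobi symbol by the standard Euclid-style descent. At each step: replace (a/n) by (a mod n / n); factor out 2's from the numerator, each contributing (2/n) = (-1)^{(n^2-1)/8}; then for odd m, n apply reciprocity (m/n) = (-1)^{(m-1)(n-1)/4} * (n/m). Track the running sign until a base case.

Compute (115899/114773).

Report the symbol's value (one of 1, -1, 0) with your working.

-1

(115899/114773): 115899 mod 114773 = 1126, so (115899/114773) = (1126/114773)
factor out 2^1: 1126 = 2^1·563; with 114773 mod 8 = 5, (2/114773) = -1; sign now -1; continue with (563/114773)
flip (563/114773) -> (114773/563): both odd, 563 mod 4 = 3, 114773 mod 4 = 1, so the flip contributes +1; sign now -1
(114773/563): 114773 mod 563 = 484, so (114773/563) = (484/563)
factor out 2^2: 484 = 2^2·121; with 563 mod 8 = 3, (2/563) = -1; sign now -1; continue with (121/563)
flip (121/563) -> (563/121): both odd, 121 mod 4 = 1, 563 mod 4 = 3, so the flip contributes +1; sign now -1
(563/121): 563 mod 121 = 79, so (563/121) = (79/121)
flip (79/121) -> (121/79): both odd, 79 mod 4 = 3, 121 mod 4 = 1, so the flip contributes +1; sign now -1
(121/79): 121 mod 79 = 42, so (121/79) = (42/79)
factor out 2^1: 42 = 2^1·21; with 79 mod 8 = 7, (2/79) = +1; sign now -1; continue with (21/79)
flip (21/79) -> (79/21): both odd, 21 mod 4 = 1, 79 mod 4 = 3, so the flip contributes +1; sign now -1
(79/21): 79 mod 21 = 16, so (79/21) = (16/21)
factor out 2^4: 16 = 2^4·1; with 21 mod 8 = 5, (2/21) = -1; sign now -1; continue with (1/21)
reached (1/21) = 1, so the symbol is -1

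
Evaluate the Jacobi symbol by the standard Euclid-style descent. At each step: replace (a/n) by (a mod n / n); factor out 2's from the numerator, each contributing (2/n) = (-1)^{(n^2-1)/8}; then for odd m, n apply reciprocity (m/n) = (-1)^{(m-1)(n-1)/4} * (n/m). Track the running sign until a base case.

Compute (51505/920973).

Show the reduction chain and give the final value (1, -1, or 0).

1

reciprocity: (51505/920973) = +1·(920973/51505) since 51505 mod 4 = 1, 920973 mod 4 = 1; sign now +1
(920973/51505) = (45388/51505)   [reduce mod 51505]
45388 = 2^2·11347; (2/51505) = +1 since 51505 mod 8 = 1, so (45388/51505) = (+1)^2·(11347/51505); sign now +1
reciprocity: (11347/51505) = +1·(51505/11347) since 11347 mod 4 = 3, 51505 mod 4 = 1; sign now +1
(51505/11347) = (6117/11347)   [reduce mod 11347]
reciprocity: (6117/11347) = +1·(11347/6117) since 6117 mod 4 = 1, 11347 mod 4 = 3; sign now +1
(11347/6117) = (5230/6117)   [reduce mod 6117]
5230 = 2^1·2615; (2/6117) = -1 since 6117 mod 8 = 5, so (5230/6117) = (-1)^1·(2615/6117); sign now -1
reciprocity: (2615/6117) = +1·(6117/2615) since 2615 mod 4 = 3, 6117 mod 4 = 1; sign now -1
(6117/2615) = (887/2615)   [reduce mod 2615]
reciprocity: (887/2615) = -1·(2615/887) since 887 mod 4 = 3, 2615 mod 4 = 3; sign now +1
(2615/887) = (841/887)   [reduce mod 887]
reciprocity: (841/887) = +1·(887/841) since 841 mod 4 = 1, 887 mod 4 = 3; sign now +1
(887/841) = (46/841)   [reduce mod 841]
46 = 2^1·23; (2/841) = +1 since 841 mod 8 = 1, so (46/841) = (+1)^1·(23/841); sign now +1
reciprocity: (23/841) = +1·(841/23) since 23 mod 4 = 3, 841 mod 4 = 1; sign now +1
(841/23) = (13/23)   [reduce mod 23]
reciprocity: (13/23) = +1·(23/13) since 13 mod 4 = 1, 23 mod 4 = 3; sign now +1
(23/13) = (10/13)   [reduce mod 13]
10 = 2^1·5; (2/13) = -1 since 13 mod 8 = 5, so (10/13) = (-1)^1·(5/13); sign now -1
reciprocity: (5/13) = +1·(13/5) since 5 mod 4 = 1, 13 mod 4 = 1; sign now -1
(13/5) = (3/5)   [reduce mod 5]
reciprocity: (3/5) = +1·(5/3) since 3 mod 4 = 3, 5 mod 4 = 1; sign now -1
(5/3) = (2/3)   [reduce mod 3]
2 = 2^1·1; (2/3) = -1 since 3 mod 8 = 3, so (2/3) = (-1)^1·(1/3); sign now +1
(1/3) = 1; final value = sign = +1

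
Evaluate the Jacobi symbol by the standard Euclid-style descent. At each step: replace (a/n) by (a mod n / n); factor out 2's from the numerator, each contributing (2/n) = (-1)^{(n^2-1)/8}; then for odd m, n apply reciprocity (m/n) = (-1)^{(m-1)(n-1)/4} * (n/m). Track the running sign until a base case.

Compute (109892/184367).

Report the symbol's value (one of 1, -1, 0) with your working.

109892 = 2^2·27473; (2/184367) = +1 since 184367 mod 8 = 7, so (109892/184367) = (+1)^2·(27473/184367); sign now +1
reciprocity: (27473/184367) = +1·(184367/27473) since 27473 mod 4 = 1, 184367 mod 4 = 3; sign now +1
(184367/27473) = (19529/27473)   [reduce mod 27473]
reciprocity: (19529/27473) = +1·(27473/19529) since 19529 mod 4 = 1, 27473 mod 4 = 1; sign now +1
(27473/19529) = (7944/19529)   [reduce mod 19529]
7944 = 2^3·993; (2/19529) = +1 since 19529 mod 8 = 1, so (7944/19529) = (+1)^3·(993/19529); sign now +1
reciprocity: (993/19529) = +1·(19529/993) since 993 mod 4 = 1, 19529 mod 4 = 1; sign now +1
(19529/993) = (662/993)   [reduce mod 993]
662 = 2^1·331; (2/993) = +1 since 993 mod 8 = 1, so (662/993) = (+1)^1·(331/993); sign now +1
reciprocity: (331/993) = +1·(993/331) since 331 mod 4 = 3, 993 mod 4 = 1; sign now +1
(993/331) = (0/331)   [reduce mod 331]
(0/331) = 0   [gcd(a, n) > 1]; final value = 0

0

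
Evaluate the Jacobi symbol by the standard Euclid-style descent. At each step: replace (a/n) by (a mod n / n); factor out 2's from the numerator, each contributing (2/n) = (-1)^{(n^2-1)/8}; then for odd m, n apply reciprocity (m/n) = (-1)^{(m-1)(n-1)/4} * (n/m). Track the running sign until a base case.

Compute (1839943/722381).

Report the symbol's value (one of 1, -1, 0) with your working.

1

(1839943/722381) = (395181/722381)   [reduce mod 722381]
reciprocity: (395181/722381) = +1·(722381/395181) since 395181 mod 4 = 1, 722381 mod 4 = 1; sign now +1
(722381/395181) = (327200/395181)   [reduce mod 395181]
327200 = 2^5·10225; (2/395181) = -1 since 395181 mod 8 = 5, so (327200/395181) = (-1)^5·(10225/395181); sign now -1
reciprocity: (10225/395181) = +1·(395181/10225) since 10225 mod 4 = 1, 395181 mod 4 = 1; sign now -1
(395181/10225) = (6631/10225)   [reduce mod 10225]
reciprocity: (6631/10225) = +1·(10225/6631) since 6631 mod 4 = 3, 10225 mod 4 = 1; sign now -1
(10225/6631) = (3594/6631)   [reduce mod 6631]
3594 = 2^1·1797; (2/6631) = +1 since 6631 mod 8 = 7, so (3594/6631) = (+1)^1·(1797/6631); sign now -1
reciprocity: (1797/6631) = +1·(6631/1797) since 1797 mod 4 = 1, 6631 mod 4 = 3; sign now -1
(6631/1797) = (1240/1797)   [reduce mod 1797]
1240 = 2^3·155; (2/1797) = -1 since 1797 mod 8 = 5, so (1240/1797) = (-1)^3·(155/1797); sign now +1
reciprocity: (155/1797) = +1·(1797/155) since 155 mod 4 = 3, 1797 mod 4 = 1; sign now +1
(1797/155) = (92/155)   [reduce mod 155]
92 = 2^2·23; (2/155) = -1 since 155 mod 8 = 3, so (92/155) = (-1)^2·(23/155); sign now +1
reciprocity: (23/155) = -1·(155/23) since 23 mod 4 = 3, 155 mod 4 = 3; sign now -1
(155/23) = (17/23)   [reduce mod 23]
reciprocity: (17/23) = +1·(23/17) since 17 mod 4 = 1, 23 mod 4 = 3; sign now -1
(23/17) = (6/17)   [reduce mod 17]
6 = 2^1·3; (2/17) = +1 since 17 mod 8 = 1, so (6/17) = (+1)^1·(3/17); sign now -1
reciprocity: (3/17) = +1·(17/3) since 3 mod 4 = 3, 17 mod 4 = 1; sign now -1
(17/3) = (2/3)   [reduce mod 3]
2 = 2^1·1; (2/3) = -1 since 3 mod 8 = 3, so (2/3) = (-1)^1·(1/3); sign now +1
(1/3) = 1; final value = sign = +1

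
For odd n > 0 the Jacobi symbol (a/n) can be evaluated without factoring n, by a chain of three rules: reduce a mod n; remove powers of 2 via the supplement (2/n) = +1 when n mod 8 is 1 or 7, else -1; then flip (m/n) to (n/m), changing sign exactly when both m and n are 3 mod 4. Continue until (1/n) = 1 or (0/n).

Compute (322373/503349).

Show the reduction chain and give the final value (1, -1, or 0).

-1

reciprocity: (322373/503349) = +1·(503349/322373) since 322373 mod 4 = 1, 503349 mod 4 = 1; sign now +1
(503349/322373) = (180976/322373)   [reduce mod 322373]
180976 = 2^4·11311; (2/322373) = -1 since 322373 mod 8 = 5, so (180976/322373) = (-1)^4·(11311/322373); sign now +1
reciprocity: (11311/322373) = +1·(322373/11311) since 11311 mod 4 = 3, 322373 mod 4 = 1; sign now +1
(322373/11311) = (5665/11311)   [reduce mod 11311]
reciprocity: (5665/11311) = +1·(11311/5665) since 5665 mod 4 = 1, 11311 mod 4 = 3; sign now +1
(11311/5665) = (5646/5665)   [reduce mod 5665]
5646 = 2^1·2823; (2/5665) = +1 since 5665 mod 8 = 1, so (5646/5665) = (+1)^1·(2823/5665); sign now +1
reciprocity: (2823/5665) = +1·(5665/2823) since 2823 mod 4 = 3, 5665 mod 4 = 1; sign now +1
(5665/2823) = (19/2823)   [reduce mod 2823]
reciprocity: (19/2823) = -1·(2823/19) since 19 mod 4 = 3, 2823 mod 4 = 3; sign now -1
(2823/19) = (11/19)   [reduce mod 19]
reciprocity: (11/19) = -1·(19/11) since 11 mod 4 = 3, 19 mod 4 = 3; sign now +1
(19/11) = (8/11)   [reduce mod 11]
8 = 2^3·1; (2/11) = -1 since 11 mod 8 = 3, so (8/11) = (-1)^3·(1/11); sign now -1
(1/11) = 1; final value = sign = -1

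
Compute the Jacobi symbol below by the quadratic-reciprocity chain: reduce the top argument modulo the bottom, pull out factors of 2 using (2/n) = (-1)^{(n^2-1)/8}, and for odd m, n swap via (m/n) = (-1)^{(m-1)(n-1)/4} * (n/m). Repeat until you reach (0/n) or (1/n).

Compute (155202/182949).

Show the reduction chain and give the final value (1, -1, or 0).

155202 = 2^1·77601; (2/182949) = -1 since 182949 mod 8 = 5, so (155202/182949) = (-1)^1·(77601/182949); sign now -1
reciprocity: (77601/182949) = +1·(182949/77601) since 77601 mod 4 = 1, 182949 mod 4 = 1; sign now -1
(182949/77601) = (27747/77601)   [reduce mod 77601]
reciprocity: (27747/77601) = +1·(77601/27747) since 27747 mod 4 = 3, 77601 mod 4 = 1; sign now -1
(77601/27747) = (22107/27747)   [reduce mod 27747]
reciprocity: (22107/27747) = -1·(27747/22107) since 22107 mod 4 = 3, 27747 mod 4 = 3; sign now +1
(27747/22107) = (5640/22107)   [reduce mod 22107]
5640 = 2^3·705; (2/22107) = -1 since 22107 mod 8 = 3, so (5640/22107) = (-1)^3·(705/22107); sign now -1
reciprocity: (705/22107) = +1·(22107/705) since 705 mod 4 = 1, 22107 mod 4 = 3; sign now -1
(22107/705) = (252/705)   [reduce mod 705]
252 = 2^2·63; (2/705) = +1 since 705 mod 8 = 1, so (252/705) = (+1)^2·(63/705); sign now -1
reciprocity: (63/705) = +1·(705/63) since 63 mod 4 = 3, 705 mod 4 = 1; sign now -1
(705/63) = (12/63)   [reduce mod 63]
12 = 2^2·3; (2/63) = +1 since 63 mod 8 = 7, so (12/63) = (+1)^2·(3/63); sign now -1
reciprocity: (3/63) = -1·(63/3) since 3 mod 4 = 3, 63 mod 4 = 3; sign now +1
(63/3) = (0/3)   [reduce mod 3]
(0/3) = 0   [gcd(a, n) > 1]; final value = 0

0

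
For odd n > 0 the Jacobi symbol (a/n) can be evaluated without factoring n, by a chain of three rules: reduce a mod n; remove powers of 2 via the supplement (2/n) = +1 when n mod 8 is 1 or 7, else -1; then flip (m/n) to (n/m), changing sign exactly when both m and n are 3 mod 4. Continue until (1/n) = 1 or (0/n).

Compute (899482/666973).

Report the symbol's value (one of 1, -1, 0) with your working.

1

(899482/666973): 899482 mod 666973 = 232509, so (899482/666973) = (232509/666973)
flip (232509/666973) -> (666973/232509): both odd, 232509 mod 4 = 1, 666973 mod 4 = 1, so the flip contributes +1; sign now +1
(666973/232509): 666973 mod 232509 = 201955, so (666973/232509) = (201955/232509)
flip (201955/232509) -> (232509/201955): both odd, 201955 mod 4 = 3, 232509 mod 4 = 1, so the flip contributes +1; sign now +1
(232509/201955): 232509 mod 201955 = 30554, so (232509/201955) = (30554/201955)
factor out 2^1: 30554 = 2^1·15277; with 201955 mod 8 = 3, (2/201955) = -1; sign now -1; continue with (15277/201955)
flip (15277/201955) -> (201955/15277): both odd, 15277 mod 4 = 1, 201955 mod 4 = 3, so the flip contributes +1; sign now -1
(201955/15277): 201955 mod 15277 = 3354, so (201955/15277) = (3354/15277)
factor out 2^1: 3354 = 2^1·1677; with 15277 mod 8 = 5, (2/15277) = -1; sign now +1; continue with (1677/15277)
flip (1677/15277) -> (15277/1677): both odd, 1677 mod 4 = 1, 15277 mod 4 = 1, so the flip contributes +1; sign now +1
(15277/1677): 15277 mod 1677 = 184, so (15277/1677) = (184/1677)
factor out 2^3: 184 = 2^3·23; with 1677 mod 8 = 5, (2/1677) = -1; sign now -1; continue with (23/1677)
flip (23/1677) -> (1677/23): both odd, 23 mod 4 = 3, 1677 mod 4 = 1, so the flip contributes +1; sign now -1
(1677/23): 1677 mod 23 = 21, so (1677/23) = (21/23)
flip (21/23) -> (23/21): both odd, 21 mod 4 = 1, 23 mod 4 = 3, so the flip contributes +1; sign now -1
(23/21): 23 mod 21 = 2, so (23/21) = (2/21)
factor out 2^1: 2 = 2^1·1; with 21 mod 8 = 5, (2/21) = -1; sign now +1; continue with (1/21)
reached (1/21) = 1, so the symbol is +1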